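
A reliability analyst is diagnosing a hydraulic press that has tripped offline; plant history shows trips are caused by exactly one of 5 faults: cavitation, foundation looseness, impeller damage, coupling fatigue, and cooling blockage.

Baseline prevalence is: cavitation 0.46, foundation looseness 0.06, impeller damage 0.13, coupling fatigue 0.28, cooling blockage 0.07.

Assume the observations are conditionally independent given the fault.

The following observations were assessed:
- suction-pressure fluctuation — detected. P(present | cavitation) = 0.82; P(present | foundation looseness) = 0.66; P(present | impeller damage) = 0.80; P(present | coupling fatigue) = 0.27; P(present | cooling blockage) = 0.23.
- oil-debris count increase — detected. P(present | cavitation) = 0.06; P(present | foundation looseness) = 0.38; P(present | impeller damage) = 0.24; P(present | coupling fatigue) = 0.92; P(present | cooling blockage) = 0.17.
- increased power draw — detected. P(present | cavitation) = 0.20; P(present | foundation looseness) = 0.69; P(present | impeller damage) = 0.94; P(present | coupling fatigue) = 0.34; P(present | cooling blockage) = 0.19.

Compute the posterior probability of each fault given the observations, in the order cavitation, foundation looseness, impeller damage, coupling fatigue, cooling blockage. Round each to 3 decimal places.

Multiply each prior by the joint likelihood of the evidence pattern:
  cavitation: 0.46 × 0.82 × 0.06 × 0.20 = 0.0045264
  foundation looseness: 0.06 × 0.66 × 0.38 × 0.69 = 0.010383
  impeller damage: 0.13 × 0.80 × 0.24 × 0.94 = 0.023462
  coupling fatigue: 0.28 × 0.27 × 0.92 × 0.34 = 0.023648
  cooling blockage: 0.07 × 0.23 × 0.17 × 0.19 = 0.00052003
The unnormalized weights sum to 0.06254.
P(cavitation | evidence) = 0.0045264 / 0.06254 ≈ 0.072
P(foundation looseness | evidence) = 0.010383 / 0.06254 ≈ 0.166
P(impeller damage | evidence) = 0.023462 / 0.06254 ≈ 0.375
P(coupling fatigue | evidence) = 0.023648 / 0.06254 ≈ 0.378
P(cooling blockage | evidence) = 0.00052003 / 0.06254 ≈ 0.008

0.072, 0.166, 0.375, 0.378, 0.008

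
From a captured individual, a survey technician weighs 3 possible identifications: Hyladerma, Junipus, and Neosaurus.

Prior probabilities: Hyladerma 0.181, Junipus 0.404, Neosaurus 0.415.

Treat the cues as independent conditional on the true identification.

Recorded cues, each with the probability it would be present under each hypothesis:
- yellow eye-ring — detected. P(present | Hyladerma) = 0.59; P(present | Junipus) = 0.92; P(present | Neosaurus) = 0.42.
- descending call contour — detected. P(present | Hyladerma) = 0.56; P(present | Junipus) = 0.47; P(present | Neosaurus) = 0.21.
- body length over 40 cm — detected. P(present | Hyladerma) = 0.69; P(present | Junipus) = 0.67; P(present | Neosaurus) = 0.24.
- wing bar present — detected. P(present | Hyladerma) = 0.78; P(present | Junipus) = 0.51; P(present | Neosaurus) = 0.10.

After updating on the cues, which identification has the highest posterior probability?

Junipus

By Bayes' rule with conditional independence, the unnormalized weight for each hypothesis is prior × ∏ likelihoods:
  Hyladerma: 0.181 × 0.59 × 0.56 × 0.69 × 0.78 = 0.032186
  Junipus: 0.404 × 0.92 × 0.47 × 0.67 × 0.51 = 0.059691
  Neosaurus: 0.415 × 0.42 × 0.21 × 0.24 × 0.10 = 0.00087847
The unnormalized weights sum to 0.092756.
P(Hyladerma | evidence) ≈ 0.032186 / 0.092756 ≈ 0.347
P(Junipus | evidence) ≈ 0.059691 / 0.092756 ≈ 0.644
P(Neosaurus | evidence) ≈ 0.00087847 / 0.092756 ≈ 0.009
The largest is 0.644, so Junipus is most probable.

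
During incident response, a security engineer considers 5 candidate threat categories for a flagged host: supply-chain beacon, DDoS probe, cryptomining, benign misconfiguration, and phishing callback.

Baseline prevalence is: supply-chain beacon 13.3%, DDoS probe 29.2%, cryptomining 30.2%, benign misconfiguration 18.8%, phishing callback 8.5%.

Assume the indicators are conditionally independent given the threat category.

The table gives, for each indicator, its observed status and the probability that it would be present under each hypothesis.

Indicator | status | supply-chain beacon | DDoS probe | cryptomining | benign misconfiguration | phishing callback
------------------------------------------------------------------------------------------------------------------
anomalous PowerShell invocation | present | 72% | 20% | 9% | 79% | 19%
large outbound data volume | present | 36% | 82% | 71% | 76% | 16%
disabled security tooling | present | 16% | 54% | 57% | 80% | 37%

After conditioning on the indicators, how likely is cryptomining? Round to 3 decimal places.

0.082

By Bayes' rule with conditional independence, the unnormalized weight for each hypothesis is prior × ∏ likelihoods:
  supply-chain beacon: 0.133 × 0.72 × 0.36 × 0.16 = 0.0055158
  DDoS probe: 0.292 × 0.20 × 0.82 × 0.54 = 0.02586
  cryptomining: 0.302 × 0.09 × 0.71 × 0.57 = 0.011
  benign misconfiguration: 0.188 × 0.79 × 0.76 × 0.80 = 0.0903
  phishing callback: 0.085 × 0.19 × 0.16 × 0.37 = 0.00095608
Marginal likelihood of the evidence = 0.13363.
P(cryptomining | evidence) = 0.011 / 0.13363 ≈ 0.082.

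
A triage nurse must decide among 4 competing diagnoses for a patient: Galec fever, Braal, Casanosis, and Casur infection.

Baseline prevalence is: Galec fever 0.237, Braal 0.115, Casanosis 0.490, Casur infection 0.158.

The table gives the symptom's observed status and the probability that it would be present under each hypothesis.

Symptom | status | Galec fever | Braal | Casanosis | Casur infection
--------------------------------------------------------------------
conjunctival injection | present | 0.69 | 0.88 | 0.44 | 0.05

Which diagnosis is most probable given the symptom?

Multiply each prior by the likelihood of the symptom:
  Galec fever: 0.237 × 0.69 = 0.16353
  Braal: 0.115 × 0.88 = 0.1012
  Casanosis: 0.490 × 0.44 = 0.2156
  Casur infection: 0.158 × 0.05 = 0.0079
Marginal likelihood of the evidence = 0.48823.
P(Galec fever | evidence) ≈ 0.16353 / 0.48823 ≈ 0.335
P(Braal | evidence) ≈ 0.1012 / 0.48823 ≈ 0.207
P(Casanosis | evidence) ≈ 0.2156 / 0.48823 ≈ 0.442
P(Casur infection | evidence) ≈ 0.0079 / 0.48823 ≈ 0.016
The largest is 0.442, so Casanosis is most probable.

Casanosis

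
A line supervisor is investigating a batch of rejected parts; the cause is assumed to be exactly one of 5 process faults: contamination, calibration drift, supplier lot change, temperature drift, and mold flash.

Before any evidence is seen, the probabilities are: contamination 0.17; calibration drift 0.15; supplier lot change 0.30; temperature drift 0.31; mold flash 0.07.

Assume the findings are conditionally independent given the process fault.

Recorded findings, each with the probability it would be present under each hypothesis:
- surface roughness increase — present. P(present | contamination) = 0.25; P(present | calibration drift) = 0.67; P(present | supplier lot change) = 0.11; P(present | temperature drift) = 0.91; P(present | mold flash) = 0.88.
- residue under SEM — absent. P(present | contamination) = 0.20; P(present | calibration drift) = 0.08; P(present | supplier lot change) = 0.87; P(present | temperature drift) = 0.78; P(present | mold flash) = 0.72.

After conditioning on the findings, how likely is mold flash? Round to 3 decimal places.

0.082

For each hypothesis, the unnormalized posterior weight is prior × product of the finding likelihoods (using 1 − P(present | H) for each absent finding):
  contamination: 0.17 × 0.25 × (1 − 0.20) = 0.034
  calibration drift: 0.15 × 0.67 × (1 − 0.08) = 0.09246
  supplier lot change: 0.30 × 0.11 × (1 − 0.87) = 0.00429
  temperature drift: 0.31 × 0.91 × (1 − 0.78) = 0.062062
  mold flash: 0.07 × 0.88 × (1 − 0.72) = 0.017248
The unnormalized weights sum to 0.21006.
P(mold flash | evidence) = 0.017248 / 0.21006 ≈ 0.082.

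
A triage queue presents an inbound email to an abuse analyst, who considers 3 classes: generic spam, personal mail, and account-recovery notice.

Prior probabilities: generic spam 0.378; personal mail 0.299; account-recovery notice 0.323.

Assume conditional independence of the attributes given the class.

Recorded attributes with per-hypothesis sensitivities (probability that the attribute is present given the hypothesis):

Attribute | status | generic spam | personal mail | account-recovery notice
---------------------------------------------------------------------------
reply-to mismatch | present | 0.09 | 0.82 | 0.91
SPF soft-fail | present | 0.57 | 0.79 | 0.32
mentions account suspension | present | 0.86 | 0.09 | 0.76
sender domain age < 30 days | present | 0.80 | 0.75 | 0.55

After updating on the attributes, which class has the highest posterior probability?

For each hypothesis, the unnormalized posterior weight is prior × product of the attribute likelihoods:
  generic spam: 0.378 × 0.09 × 0.57 × 0.86 × 0.80 = 0.013341
  personal mail: 0.299 × 0.82 × 0.79 × 0.09 × 0.75 = 0.013074
  account-recovery notice: 0.323 × 0.91 × 0.32 × 0.76 × 0.55 = 0.039316
Normalizing constant Z = 0.013341 + 0.013074 + 0.039316 = 0.065732.
P(generic spam | evidence) ≈ 0.013341 / 0.065732 ≈ 0.203
P(personal mail | evidence) ≈ 0.013074 / 0.065732 ≈ 0.199
P(account-recovery notice | evidence) ≈ 0.039316 / 0.065732 ≈ 0.598
The largest is 0.598, so account-recovery notice is most probable.

account-recovery notice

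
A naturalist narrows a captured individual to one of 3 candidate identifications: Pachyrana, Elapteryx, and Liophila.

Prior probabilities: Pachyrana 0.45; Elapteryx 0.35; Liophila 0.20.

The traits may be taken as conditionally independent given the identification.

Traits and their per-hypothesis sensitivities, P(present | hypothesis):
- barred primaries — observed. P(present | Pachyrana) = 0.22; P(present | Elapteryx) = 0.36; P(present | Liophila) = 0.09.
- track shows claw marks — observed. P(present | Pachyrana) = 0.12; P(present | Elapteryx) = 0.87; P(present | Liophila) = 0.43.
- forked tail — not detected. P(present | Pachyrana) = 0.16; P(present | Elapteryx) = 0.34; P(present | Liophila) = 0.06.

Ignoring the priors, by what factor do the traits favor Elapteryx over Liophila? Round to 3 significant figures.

5.68

The Bayes factor is the ratio of the joint likelihoods of the trait pattern under the two hypotheses (using 1 − P(present | H) for each absent trait).
  Elapteryx: 0.36 × 0.87 × (1 − 0.34) = 0.20671
  Liophila: 0.09 × 0.43 × (1 − 0.06) = 0.036378
Bayes factor = 0.20671 / 0.036378 ≈ 5.68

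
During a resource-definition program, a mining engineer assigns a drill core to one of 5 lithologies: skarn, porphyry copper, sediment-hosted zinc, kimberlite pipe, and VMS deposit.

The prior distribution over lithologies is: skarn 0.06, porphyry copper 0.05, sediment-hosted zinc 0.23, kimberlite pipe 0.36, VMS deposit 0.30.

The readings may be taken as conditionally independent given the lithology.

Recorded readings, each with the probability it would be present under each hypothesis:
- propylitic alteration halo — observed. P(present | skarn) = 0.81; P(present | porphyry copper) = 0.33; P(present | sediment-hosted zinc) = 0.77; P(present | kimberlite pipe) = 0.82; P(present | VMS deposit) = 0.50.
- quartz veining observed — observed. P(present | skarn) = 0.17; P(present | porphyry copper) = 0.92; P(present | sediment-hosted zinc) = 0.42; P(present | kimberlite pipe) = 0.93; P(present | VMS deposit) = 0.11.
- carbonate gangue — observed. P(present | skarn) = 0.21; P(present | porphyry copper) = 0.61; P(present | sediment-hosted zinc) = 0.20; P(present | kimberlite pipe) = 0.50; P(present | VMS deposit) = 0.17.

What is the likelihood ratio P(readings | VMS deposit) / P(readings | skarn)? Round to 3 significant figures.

Take the product of per-reading likelihoods under each hypothesis, then divide.
  VMS deposit: 0.50 × 0.11 × 0.17 = 0.00935
  skarn: 0.81 × 0.17 × 0.21 = 0.028917
Bayes factor = 0.00935 / 0.028917 ≈ 0.323

0.323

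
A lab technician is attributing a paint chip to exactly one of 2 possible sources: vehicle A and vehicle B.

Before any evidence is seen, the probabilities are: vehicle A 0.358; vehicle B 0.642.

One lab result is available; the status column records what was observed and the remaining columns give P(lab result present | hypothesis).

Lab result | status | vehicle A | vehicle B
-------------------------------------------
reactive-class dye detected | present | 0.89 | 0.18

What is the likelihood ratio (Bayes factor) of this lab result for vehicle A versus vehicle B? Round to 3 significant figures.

Likelihood of this lab result under each hypothesis:
  vehicle A: 0.89
  vehicle B: 0.18
Bayes factor = 0.89 / 0.18 ≈ 4.94

4.94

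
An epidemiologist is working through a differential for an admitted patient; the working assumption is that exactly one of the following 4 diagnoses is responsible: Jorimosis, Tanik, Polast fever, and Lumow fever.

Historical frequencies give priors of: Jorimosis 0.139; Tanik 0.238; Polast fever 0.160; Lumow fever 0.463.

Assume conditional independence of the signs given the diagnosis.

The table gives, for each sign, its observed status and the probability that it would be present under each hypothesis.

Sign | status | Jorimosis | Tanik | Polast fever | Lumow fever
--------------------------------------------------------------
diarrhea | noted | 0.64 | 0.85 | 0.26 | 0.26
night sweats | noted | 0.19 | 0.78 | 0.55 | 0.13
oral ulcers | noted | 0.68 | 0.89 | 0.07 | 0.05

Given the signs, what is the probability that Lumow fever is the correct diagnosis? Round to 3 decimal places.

0.005

For each hypothesis, the unnormalized posterior weight is prior × product of the sign likelihoods:
  Jorimosis: 0.139 × 0.64 × 0.19 × 0.68 = 0.011494
  Tanik: 0.238 × 0.85 × 0.78 × 0.89 = 0.14044
  Polast fever: 0.160 × 0.26 × 0.55 × 0.07 = 0.0016016
  Lumow fever: 0.463 × 0.26 × 0.13 × 0.05 = 0.00078247
The unnormalized weights sum to 0.15431.
P(Lumow fever | evidence) = 0.00078247 / 0.15431 ≈ 0.005.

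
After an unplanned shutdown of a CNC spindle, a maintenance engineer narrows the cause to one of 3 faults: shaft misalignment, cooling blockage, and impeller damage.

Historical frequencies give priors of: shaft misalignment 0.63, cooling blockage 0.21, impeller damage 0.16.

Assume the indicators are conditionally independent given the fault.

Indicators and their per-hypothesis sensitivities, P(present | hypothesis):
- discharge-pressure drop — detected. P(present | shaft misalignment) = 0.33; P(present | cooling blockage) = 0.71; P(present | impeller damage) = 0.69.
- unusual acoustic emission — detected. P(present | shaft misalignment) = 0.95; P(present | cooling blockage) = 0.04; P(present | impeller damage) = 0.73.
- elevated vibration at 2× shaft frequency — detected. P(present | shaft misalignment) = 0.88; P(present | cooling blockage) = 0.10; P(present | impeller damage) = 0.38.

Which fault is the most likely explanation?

shaft misalignment

By Bayes' rule with conditional independence, the unnormalized weight for each hypothesis is prior × ∏ likelihoods:
  shaft misalignment: 0.63 × 0.33 × 0.95 × 0.88 = 0.1738
  cooling blockage: 0.21 × 0.71 × 0.04 × 0.10 = 0.0005964
  impeller damage: 0.16 × 0.69 × 0.73 × 0.38 = 0.030625
Normalizing constant Z = 0.1738 + 0.0005964 + 0.030625 = 0.20503.
P(shaft misalignment | evidence) ≈ 0.1738 / 0.20503 ≈ 0.848
P(cooling blockage | evidence) ≈ 0.0005964 / 0.20503 ≈ 0.003
P(impeller damage | evidence) ≈ 0.030625 / 0.20503 ≈ 0.149
The largest is 0.848, so shaft misalignment is most probable.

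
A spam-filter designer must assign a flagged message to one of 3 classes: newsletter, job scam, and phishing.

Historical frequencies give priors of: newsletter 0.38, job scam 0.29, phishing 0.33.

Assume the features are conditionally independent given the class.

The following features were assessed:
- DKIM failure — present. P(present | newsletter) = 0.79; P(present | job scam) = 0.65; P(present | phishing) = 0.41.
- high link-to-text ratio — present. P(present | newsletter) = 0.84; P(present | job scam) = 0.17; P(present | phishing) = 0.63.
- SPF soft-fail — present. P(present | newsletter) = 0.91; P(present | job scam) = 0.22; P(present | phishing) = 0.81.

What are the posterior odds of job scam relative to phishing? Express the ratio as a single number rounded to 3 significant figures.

0.102

Posterior odds equal prior odds times the likelihood ratio; only the two competing hypotheses matter.
  job scam: 0.29 × 0.65 × 0.17 × 0.22 = 0.0070499
  phishing: 0.33 × 0.41 × 0.63 × 0.81 = 0.069044
Posterior odds = 0.0070499 / 0.069044 ≈ 0.102.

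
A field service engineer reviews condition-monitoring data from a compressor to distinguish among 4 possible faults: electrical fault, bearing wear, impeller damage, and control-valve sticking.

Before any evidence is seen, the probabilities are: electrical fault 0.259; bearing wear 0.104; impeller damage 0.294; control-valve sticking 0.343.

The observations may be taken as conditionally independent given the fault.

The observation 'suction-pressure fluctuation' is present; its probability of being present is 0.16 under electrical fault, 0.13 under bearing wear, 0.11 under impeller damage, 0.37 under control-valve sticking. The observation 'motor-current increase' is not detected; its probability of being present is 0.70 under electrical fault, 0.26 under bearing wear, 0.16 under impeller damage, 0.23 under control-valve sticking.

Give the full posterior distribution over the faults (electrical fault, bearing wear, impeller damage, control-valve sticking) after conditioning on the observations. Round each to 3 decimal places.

0.084, 0.068, 0.184, 0.663

For each hypothesis, the unnormalized posterior weight is prior × product of the observation likelihoods (using 1 − P(present | H) for each absent observation):
  electrical fault: 0.259 × 0.16 × (1 − 0.70) = 0.012432
  bearing wear: 0.104 × 0.13 × (1 − 0.26) = 0.010005
  impeller damage: 0.294 × 0.11 × (1 − 0.16) = 0.027166
  control-valve sticking: 0.343 × 0.37 × (1 − 0.23) = 0.097721
The unnormalized weights sum to 0.14732.
P(electrical fault | evidence) = 0.012432 / 0.14732 ≈ 0.084
P(bearing wear | evidence) = 0.010005 / 0.14732 ≈ 0.068
P(impeller damage | evidence) = 0.027166 / 0.14732 ≈ 0.184
P(control-valve sticking | evidence) = 0.097721 / 0.14732 ≈ 0.663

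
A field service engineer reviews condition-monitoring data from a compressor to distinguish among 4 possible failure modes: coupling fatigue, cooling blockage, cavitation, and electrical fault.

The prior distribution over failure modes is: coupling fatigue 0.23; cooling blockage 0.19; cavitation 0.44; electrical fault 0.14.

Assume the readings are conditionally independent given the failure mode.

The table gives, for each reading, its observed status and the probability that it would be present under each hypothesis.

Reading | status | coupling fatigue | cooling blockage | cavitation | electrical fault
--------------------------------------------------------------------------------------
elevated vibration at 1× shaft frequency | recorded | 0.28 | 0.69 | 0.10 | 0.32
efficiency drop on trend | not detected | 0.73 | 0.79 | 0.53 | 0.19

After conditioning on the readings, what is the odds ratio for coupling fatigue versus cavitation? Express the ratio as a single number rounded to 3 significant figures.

0.841

Posterior odds equal prior odds times the likelihood ratio; only the two competing hypotheses matter (using 1 − P(present | H) for each absent reading).
  coupling fatigue: 0.23 × 0.28 × (1 − 0.73) = 0.017388
  cavitation: 0.44 × 0.10 × (1 − 0.53) = 0.02068
Posterior odds = 0.017388 / 0.02068 ≈ 0.841.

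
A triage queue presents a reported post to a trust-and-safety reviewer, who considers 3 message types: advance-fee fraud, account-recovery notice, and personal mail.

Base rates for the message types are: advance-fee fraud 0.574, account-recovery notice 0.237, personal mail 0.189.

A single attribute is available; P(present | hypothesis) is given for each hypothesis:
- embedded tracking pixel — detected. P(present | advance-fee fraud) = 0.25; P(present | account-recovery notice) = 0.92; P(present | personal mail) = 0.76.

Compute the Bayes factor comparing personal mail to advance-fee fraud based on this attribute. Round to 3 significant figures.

3.04

The Bayes factor is the ratio of the two likelihoods.
  personal mail: 0.76
  advance-fee fraud: 0.25
Bayes factor = 0.76 / 0.25 ≈ 3.04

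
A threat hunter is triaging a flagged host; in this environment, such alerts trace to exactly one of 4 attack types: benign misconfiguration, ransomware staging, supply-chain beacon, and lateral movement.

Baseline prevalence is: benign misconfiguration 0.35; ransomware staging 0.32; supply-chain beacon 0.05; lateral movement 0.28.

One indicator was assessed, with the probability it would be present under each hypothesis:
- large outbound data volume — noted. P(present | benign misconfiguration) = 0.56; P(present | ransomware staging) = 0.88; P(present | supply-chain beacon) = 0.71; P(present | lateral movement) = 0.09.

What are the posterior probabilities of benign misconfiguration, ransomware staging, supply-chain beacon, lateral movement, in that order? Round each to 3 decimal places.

By Bayes' rule, the unnormalized weight for each hypothesis is prior × likelihood:
  benign misconfiguration: 0.35 × 0.56 = 0.196
  ransomware staging: 0.32 × 0.88 = 0.2816
  supply-chain beacon: 0.05 × 0.71 = 0.0355
  lateral movement: 0.28 × 0.09 = 0.0252
Marginal likelihood of the evidence = 0.5383.
P(benign misconfiguration | evidence) = 0.196 / 0.5383 ≈ 0.364
P(ransomware staging | evidence) = 0.2816 / 0.5383 ≈ 0.523
P(supply-chain beacon | evidence) = 0.0355 / 0.5383 ≈ 0.066
P(lateral movement | evidence) = 0.0252 / 0.5383 ≈ 0.047

0.364, 0.523, 0.066, 0.047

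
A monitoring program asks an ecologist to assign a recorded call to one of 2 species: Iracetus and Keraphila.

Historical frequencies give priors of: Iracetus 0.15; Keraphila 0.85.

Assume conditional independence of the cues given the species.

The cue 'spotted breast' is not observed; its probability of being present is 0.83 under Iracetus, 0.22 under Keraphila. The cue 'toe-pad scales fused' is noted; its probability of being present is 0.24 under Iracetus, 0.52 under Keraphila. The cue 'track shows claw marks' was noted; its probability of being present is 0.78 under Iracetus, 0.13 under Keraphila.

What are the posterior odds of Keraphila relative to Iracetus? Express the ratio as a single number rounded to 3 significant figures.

Unnormalized posterior weight (prior times the cue likelihoods) for each of the two hypotheses (using 1 − P(present | H) for each absent cue):
  Keraphila: 0.85 × (1 − 0.22) × 0.52 × 0.13 = 0.044819
  Iracetus: 0.15 × (1 − 0.83) × 0.24 × 0.78 = 0.0047736
Posterior odds = 0.044819 / 0.0047736 ≈ 9.39.

9.39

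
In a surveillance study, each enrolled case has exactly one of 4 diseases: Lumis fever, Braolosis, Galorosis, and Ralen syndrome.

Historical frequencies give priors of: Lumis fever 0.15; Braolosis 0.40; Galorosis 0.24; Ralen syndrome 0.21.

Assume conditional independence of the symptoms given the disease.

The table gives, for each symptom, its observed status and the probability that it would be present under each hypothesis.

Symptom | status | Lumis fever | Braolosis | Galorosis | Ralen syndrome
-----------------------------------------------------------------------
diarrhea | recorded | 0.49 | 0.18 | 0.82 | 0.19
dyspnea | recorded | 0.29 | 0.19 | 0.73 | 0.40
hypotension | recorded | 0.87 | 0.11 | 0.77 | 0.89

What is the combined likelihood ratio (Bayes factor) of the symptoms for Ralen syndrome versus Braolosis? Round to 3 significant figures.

Take the product of per-symptom likelihoods under each hypothesis, then divide.
  Ralen syndrome: 0.19 × 0.40 × 0.89 = 0.06764
  Braolosis: 0.18 × 0.19 × 0.11 = 0.003762
Bayes factor = 0.06764 / 0.003762 ≈ 18.0

18.0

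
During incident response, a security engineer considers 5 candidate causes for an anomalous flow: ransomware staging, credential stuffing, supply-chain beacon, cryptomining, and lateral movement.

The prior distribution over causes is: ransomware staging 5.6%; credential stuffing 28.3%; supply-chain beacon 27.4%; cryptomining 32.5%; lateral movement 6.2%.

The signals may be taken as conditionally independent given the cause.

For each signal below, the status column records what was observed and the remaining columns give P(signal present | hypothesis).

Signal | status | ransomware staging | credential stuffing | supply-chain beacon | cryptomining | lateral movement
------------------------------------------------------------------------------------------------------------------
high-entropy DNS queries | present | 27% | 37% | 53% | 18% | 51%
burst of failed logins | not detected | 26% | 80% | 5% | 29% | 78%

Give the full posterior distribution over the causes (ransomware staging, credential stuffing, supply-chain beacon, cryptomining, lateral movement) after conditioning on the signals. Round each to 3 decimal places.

0.051, 0.096, 0.631, 0.190, 0.032

For each hypothesis, the unnormalized posterior weight is prior × product of the signal likelihoods (using 1 − P(present | H) for each absent signal):
  ransomware staging: 0.056 × 0.27 × (1 − 0.26) = 0.011189
  credential stuffing: 0.283 × 0.37 × (1 − 0.80) = 0.020942
  supply-chain beacon: 0.274 × 0.53 × (1 − 0.05) = 0.13796
  cryptomining: 0.325 × 0.18 × (1 − 0.29) = 0.041535
  lateral movement: 0.062 × 0.51 × (1 − 0.78) = 0.0069564
The unnormalized weights sum to 0.21858.
P(ransomware staging | evidence) = 0.011189 / 0.21858 ≈ 0.051
P(credential stuffing | evidence) = 0.020942 / 0.21858 ≈ 0.096
P(supply-chain beacon | evidence) = 0.13796 / 0.21858 ≈ 0.631
P(cryptomining | evidence) = 0.041535 / 0.21858 ≈ 0.190
P(lateral movement | evidence) = 0.0069564 / 0.21858 ≈ 0.032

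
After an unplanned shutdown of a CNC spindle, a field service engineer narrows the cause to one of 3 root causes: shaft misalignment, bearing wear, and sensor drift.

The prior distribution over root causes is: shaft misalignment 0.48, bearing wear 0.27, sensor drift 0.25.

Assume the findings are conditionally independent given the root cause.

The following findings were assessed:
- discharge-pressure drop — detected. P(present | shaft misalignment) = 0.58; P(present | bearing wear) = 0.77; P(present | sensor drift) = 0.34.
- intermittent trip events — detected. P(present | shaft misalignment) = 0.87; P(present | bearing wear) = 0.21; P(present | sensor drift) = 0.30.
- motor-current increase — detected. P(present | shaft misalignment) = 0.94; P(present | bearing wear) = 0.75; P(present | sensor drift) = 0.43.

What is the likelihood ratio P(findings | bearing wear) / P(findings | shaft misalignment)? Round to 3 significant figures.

0.256

The Bayes factor is the ratio of the joint likelihoods of the evidence pattern under the two hypotheses.
  bearing wear: 0.77 × 0.21 × 0.75 = 0.12128
  shaft misalignment: 0.58 × 0.87 × 0.94 = 0.47432
Bayes factor = 0.12128 / 0.47432 ≈ 0.256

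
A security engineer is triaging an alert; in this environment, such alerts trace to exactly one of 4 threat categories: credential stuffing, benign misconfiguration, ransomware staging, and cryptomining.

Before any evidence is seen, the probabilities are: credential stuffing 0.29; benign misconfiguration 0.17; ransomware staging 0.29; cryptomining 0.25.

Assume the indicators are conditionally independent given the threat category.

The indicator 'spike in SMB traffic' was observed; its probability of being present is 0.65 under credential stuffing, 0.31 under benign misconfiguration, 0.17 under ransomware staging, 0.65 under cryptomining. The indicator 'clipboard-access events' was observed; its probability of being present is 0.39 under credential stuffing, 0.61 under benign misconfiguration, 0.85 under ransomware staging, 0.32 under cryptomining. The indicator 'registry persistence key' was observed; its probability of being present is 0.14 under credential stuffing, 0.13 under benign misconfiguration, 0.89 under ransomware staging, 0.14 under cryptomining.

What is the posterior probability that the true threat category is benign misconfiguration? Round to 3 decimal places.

For each hypothesis, the unnormalized posterior weight is prior × product of the indicator likelihoods:
  credential stuffing: 0.29 × 0.65 × 0.39 × 0.14 = 0.010292
  benign misconfiguration: 0.17 × 0.31 × 0.61 × 0.13 = 0.0041791
  ransomware staging: 0.29 × 0.17 × 0.85 × 0.89 = 0.037295
  cryptomining: 0.25 × 0.65 × 0.32 × 0.14 = 0.00728
Normalizing constant Z = 0.010292 + 0.0041791 + 0.037295 + 0.00728 = 0.059047.
P(benign misconfiguration | evidence) = 0.0041791 / 0.059047 ≈ 0.071.

0.071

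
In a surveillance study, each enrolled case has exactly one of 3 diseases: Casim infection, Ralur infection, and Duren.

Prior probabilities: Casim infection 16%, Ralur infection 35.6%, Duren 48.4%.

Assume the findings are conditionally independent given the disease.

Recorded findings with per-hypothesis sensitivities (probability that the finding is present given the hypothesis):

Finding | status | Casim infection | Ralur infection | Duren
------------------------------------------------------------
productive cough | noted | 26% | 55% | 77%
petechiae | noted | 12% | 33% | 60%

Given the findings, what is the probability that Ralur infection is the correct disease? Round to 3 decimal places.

By Bayes' rule with conditional independence, the unnormalized weight for each hypothesis is prior × ∏ likelihoods:
  Casim infection: 0.160 × 0.26 × 0.12 = 0.004992
  Ralur infection: 0.356 × 0.55 × 0.33 = 0.064614
  Duren: 0.484 × 0.77 × 0.60 = 0.22361
The unnormalized weights sum to 0.29321.
P(Ralur infection | evidence) = 0.064614 / 0.29321 ≈ 0.220.

0.220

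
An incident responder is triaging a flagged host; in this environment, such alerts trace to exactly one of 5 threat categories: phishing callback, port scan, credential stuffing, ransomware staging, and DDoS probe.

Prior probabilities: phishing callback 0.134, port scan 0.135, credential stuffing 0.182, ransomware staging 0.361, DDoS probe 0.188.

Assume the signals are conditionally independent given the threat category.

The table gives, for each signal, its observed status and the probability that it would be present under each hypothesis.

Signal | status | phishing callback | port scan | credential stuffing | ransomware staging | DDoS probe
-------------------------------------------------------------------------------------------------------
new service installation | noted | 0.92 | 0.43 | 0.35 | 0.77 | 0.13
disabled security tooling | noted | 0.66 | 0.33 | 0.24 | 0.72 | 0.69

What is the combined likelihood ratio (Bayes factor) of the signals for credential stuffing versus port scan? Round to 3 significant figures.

0.592

The Bayes factor is the ratio of the joint likelihoods of the signal pattern under the two hypotheses.
  credential stuffing: 0.35 × 0.24 = 0.084
  port scan: 0.43 × 0.33 = 0.1419
Bayes factor = 0.084 / 0.1419 ≈ 0.592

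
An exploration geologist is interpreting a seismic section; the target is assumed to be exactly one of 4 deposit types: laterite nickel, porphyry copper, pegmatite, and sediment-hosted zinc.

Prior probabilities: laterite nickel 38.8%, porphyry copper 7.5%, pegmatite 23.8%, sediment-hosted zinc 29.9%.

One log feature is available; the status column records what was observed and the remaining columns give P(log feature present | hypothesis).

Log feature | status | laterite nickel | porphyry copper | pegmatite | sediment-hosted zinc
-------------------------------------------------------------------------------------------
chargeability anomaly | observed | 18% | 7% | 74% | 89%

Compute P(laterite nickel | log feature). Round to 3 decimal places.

By Bayes' rule, the unnormalized weight for each hypothesis is prior × likelihood:
  laterite nickel: 0.388 × 0.18 = 0.06984
  porphyry copper: 0.075 × 0.07 = 0.00525
  pegmatite: 0.238 × 0.74 = 0.17612
  sediment-hosted zinc: 0.299 × 0.89 = 0.26611
Normalizing constant Z = 0.06984 + 0.00525 + 0.17612 + 0.26611 = 0.51732.
P(laterite nickel | evidence) = 0.06984 / 0.51732 ≈ 0.135.

0.135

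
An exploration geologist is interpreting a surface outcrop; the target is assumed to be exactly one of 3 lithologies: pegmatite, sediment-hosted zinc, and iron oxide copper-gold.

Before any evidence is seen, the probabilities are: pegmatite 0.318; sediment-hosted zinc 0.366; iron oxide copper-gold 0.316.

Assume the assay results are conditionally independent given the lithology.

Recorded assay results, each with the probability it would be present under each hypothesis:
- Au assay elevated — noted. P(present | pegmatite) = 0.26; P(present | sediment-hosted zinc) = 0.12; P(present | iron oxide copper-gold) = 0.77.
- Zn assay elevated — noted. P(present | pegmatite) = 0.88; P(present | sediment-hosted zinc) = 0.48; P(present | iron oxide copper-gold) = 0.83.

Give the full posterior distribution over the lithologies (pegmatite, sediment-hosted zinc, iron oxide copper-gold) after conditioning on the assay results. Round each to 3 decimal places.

0.246, 0.071, 0.683

For each hypothesis, the unnormalized posterior weight is prior × product of the assay result likelihoods:
  pegmatite: 0.318 × 0.26 × 0.88 = 0.072758
  sediment-hosted zinc: 0.366 × 0.12 × 0.48 = 0.021082
  iron oxide copper-gold: 0.316 × 0.77 × 0.83 = 0.20196
Normalizing constant Z = 0.072758 + 0.021082 + 0.20196 = 0.2958.
P(pegmatite | evidence) = 0.072758 / 0.2958 ≈ 0.246
P(sediment-hosted zinc | evidence) = 0.021082 / 0.2958 ≈ 0.071
P(iron oxide copper-gold | evidence) = 0.20196 / 0.2958 ≈ 0.683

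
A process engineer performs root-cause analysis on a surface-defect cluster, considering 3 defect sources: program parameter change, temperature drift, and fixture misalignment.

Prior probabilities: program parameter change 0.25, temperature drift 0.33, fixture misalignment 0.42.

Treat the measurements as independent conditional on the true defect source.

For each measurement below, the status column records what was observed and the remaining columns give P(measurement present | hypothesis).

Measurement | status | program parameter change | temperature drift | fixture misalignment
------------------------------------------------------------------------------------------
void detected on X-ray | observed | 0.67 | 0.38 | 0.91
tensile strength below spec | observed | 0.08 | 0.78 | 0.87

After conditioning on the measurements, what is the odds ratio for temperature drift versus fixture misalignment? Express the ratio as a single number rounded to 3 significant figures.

Unnormalized posterior weight (prior times the measurement likelihoods) for each of the two hypotheses:
  temperature drift: 0.33 × 0.38 × 0.78 = 0.097812
  fixture misalignment: 0.42 × 0.91 × 0.87 = 0.33251
Odds(temperature drift : fixture misalignment) = 0.097812 / 0.33251 ≈ 0.294.

0.294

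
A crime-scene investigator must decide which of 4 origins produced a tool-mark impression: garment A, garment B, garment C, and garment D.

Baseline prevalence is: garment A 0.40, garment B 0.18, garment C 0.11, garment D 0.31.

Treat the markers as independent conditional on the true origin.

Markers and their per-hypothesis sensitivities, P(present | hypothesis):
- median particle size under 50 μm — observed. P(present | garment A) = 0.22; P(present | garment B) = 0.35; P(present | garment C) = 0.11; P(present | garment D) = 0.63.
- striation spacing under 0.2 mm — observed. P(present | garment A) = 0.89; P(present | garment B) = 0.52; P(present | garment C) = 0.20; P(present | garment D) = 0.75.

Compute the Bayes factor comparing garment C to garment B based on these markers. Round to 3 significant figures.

0.121

The Bayes factor is the ratio of the joint likelihoods of the marker pattern under the two hypotheses.
  garment C: 0.11 × 0.20 = 0.022
  garment B: 0.35 × 0.52 = 0.182
Bayes factor = 0.022 / 0.182 ≈ 0.121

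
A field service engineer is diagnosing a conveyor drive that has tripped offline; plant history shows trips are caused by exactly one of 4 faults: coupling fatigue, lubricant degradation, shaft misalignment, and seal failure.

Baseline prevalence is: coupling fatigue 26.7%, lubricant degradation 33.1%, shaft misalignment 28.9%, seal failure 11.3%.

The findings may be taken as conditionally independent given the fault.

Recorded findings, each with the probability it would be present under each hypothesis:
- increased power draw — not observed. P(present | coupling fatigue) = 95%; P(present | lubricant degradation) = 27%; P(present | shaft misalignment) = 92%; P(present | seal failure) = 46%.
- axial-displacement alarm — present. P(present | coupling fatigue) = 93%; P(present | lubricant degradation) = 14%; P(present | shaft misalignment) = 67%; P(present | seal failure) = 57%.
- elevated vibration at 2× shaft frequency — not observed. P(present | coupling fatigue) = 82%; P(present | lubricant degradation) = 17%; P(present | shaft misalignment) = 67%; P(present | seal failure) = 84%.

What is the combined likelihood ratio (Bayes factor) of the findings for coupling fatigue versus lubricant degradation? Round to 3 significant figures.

0.0987

The Bayes factor is the ratio of the joint likelihoods of the evidence pattern under the two hypotheses (using 1 − P(present | H) for each absent finding).
  coupling fatigue: (1 − 0.95) × 0.93 × (1 − 0.82) = 0.00837
  lubricant degradation: (1 − 0.27) × 0.14 × (1 − 0.17) = 0.084826
Bayes factor = 0.00837 / 0.084826 ≈ 0.0987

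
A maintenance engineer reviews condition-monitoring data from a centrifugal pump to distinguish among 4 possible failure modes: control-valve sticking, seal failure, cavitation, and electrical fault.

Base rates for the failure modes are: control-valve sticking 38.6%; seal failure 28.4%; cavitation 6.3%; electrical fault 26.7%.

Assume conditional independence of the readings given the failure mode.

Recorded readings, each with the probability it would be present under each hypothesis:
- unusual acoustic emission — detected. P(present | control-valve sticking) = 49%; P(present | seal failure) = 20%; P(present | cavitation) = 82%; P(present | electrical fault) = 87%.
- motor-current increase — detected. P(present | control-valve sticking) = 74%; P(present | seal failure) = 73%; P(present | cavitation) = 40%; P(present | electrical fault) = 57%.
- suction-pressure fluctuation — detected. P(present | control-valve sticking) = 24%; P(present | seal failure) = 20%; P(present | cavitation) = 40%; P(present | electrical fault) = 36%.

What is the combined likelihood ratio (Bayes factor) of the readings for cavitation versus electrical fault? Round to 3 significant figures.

Joint likelihood of the reading pattern under each hypothesis:
  cavitation: 0.82 × 0.40 × 0.40 = 0.1312
  electrical fault: 0.87 × 0.57 × 0.36 = 0.17852
Bayes factor = 0.1312 / 0.17852 ≈ 0.735

0.735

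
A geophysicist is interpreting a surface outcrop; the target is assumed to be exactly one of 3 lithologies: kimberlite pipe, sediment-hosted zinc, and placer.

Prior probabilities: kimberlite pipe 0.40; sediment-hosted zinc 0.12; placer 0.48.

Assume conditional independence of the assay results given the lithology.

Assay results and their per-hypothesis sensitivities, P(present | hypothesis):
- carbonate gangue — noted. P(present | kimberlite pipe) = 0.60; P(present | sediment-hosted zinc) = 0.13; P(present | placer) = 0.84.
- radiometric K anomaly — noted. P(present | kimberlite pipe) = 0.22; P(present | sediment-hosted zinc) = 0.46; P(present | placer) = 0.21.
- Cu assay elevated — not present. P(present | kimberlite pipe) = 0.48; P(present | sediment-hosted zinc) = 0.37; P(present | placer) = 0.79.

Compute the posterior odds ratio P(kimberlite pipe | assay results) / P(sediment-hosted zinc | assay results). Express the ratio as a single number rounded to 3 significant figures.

Posterior odds equal prior odds times the likelihood ratio; only the two competing hypotheses matter (using 1 − P(present | H) for each absent assay result).
  kimberlite pipe: 0.40 × 0.60 × 0.22 × (1 − 0.48) = 0.027456
  sediment-hosted zinc: 0.12 × 0.13 × 0.46 × (1 − 0.37) = 0.0045209
Odds(kimberlite pipe : sediment-hosted zinc) = 0.027456 / 0.0045209 ≈ 6.07.

6.07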